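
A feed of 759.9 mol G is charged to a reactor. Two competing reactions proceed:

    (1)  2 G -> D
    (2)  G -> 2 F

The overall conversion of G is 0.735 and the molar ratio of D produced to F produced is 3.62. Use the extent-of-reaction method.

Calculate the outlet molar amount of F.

Conversion of G: G consumed = 0.735 × 759.9 = 558.5 mol = 2ξ₁ + 1ξ₂.
Selectivity: 1ξ₁ / (2ξ₂) = 3.62 → ξ₁ = 7.24 ξ₂.
Substitute: (2·7.24 + 1) ξ₂ = 558.5 → ξ₂ = 36.08 mol, ξ₁ = 261.2 mol.
Outlet amounts (n = n₀ + Σ ν·ξ):
  G: 759.9 − 2(261.2) − 1(36.08) = 201.4
  D: 0 + 1(261.2) = 261.2
  F: 0 + 2(36.08) = 72.16

72.2 mol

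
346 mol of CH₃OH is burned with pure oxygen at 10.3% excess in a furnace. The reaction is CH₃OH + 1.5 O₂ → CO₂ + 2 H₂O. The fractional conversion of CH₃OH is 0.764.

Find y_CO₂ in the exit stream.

0.252

Stoichiometric O₂ = 1.5 × 346 = 519 mol; O₂ fed = 519 × 1.103 = 572.5 mol.
Fuel reacted = 0.764 × 346 → ξ = 264.3 mol.
Outlet (n = n₀ + ν ξ):
  CH₃OH: 346 − 1(264.3) = 81.66
  O₂: 572.5 − 1.5(264.3) = 175.9
  CO₂: 0 + 1(264.3) = 264.3
  H₂O: 0 + 2(264.3) = 528.7
Total out = 1051 mol; y_CO₂ = 264.3 / 1051 = 0.2516.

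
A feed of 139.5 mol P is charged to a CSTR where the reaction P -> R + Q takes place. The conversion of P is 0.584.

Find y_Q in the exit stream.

P reacted = 0.584 × 139.5 = 81.47 mol; ν_P = −1, so ξ = 81.47/1 = 81.47 mol.
Outlet amounts (n = n₀ + ν ξ):
  P: 139.5 − 1(81.47) = 58.03
  R: 0 + 1(81.47) = 81.47
  Q: 0 + 1(81.47) = 81.47
Total out = 221 mol; y_Q = 81.47 / 221 = 0.3687.

0.369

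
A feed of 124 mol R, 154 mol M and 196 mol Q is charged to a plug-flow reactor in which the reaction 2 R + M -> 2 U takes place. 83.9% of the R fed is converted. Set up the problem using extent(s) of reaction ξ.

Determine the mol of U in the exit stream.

104 mol

R reacted = 0.839 × 124 = 104 mol; ν_R = −2, so ξ = 104/2 = 52.02 mol.
Outlet amounts (n = n₀ + ν ξ):
  R: 124 − 2(52.02) = 19.96
  M: 154 − 1(52.02) = 102
  U: 0 + 2(52.02) = 104
  Q: 196 (inert)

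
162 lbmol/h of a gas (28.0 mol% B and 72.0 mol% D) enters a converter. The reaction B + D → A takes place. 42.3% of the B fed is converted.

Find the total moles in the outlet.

143 lbmol/h

B reacted = 0.423 × 45.36 = 19.19 lbmol/h; ν_B = −1, so ξ = 19.19/1 = 19.19 lbmol/h.
Outlet amounts (n = n₀ + ν ξ):
  B: 45.36 − 1(19.19) = 26.17
  D: 116.6 − 1(19.19) = 97.45
  A: 0 + 1(19.19) = 19.19
Total out = 26.17 + 97.45 + 19.19 = 142.8 lbmol/h.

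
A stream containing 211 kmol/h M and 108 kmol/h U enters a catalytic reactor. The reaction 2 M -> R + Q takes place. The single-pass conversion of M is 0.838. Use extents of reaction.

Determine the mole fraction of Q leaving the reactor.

0.277

M reacted = 0.838 × 211 = 176.8 kmol/h; ν_M = −2, so ξ = 176.8/2 = 88.41 kmol/h.
Outlet amounts (n = n₀ + ν ξ):
  M: 211 − 2(88.41) = 34.18
  R: 0 + 1(88.41) = 88.41
  Q: 0 + 1(88.41) = 88.41
  U: 108 (inert)
Total out = 319 kmol/h; y_Q = 88.41 / 319 = 0.2771.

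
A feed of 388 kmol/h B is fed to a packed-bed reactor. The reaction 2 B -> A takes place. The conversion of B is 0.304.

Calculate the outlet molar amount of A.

B reacted = 0.304 × 388 = 118 kmol/h; ν_B = −2, so ξ = 118/2 = 58.98 kmol/h.
Outlet amounts (n = n₀ + ν ξ):
  B: 388 − 2(58.98) = 270
  A: 0 + 1(58.98) = 58.98

59 kmol/h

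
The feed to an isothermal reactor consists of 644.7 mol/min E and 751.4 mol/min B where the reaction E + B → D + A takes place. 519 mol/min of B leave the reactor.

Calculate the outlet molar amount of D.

For B: n = n₀ − 1ξ → 519 = 751.4 − 1ξ, giving ξ = 232.4 mol/min.
Outlet amounts (n = n₀ + ν ξ):
  E: 644.7 − 1(232.4) = 412.3
  B: 751.4 − 1(232.4) = 519
  D: 0 + 1(232.4) = 232.4
  A: 0 + 1(232.4) = 232.4

232 mol/min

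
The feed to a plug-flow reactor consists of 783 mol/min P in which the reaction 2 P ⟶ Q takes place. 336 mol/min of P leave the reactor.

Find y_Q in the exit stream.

For P: n = n₀ − 2ξ → 336 = 783 − 2ξ, giving ξ = 223.5 mol/min.
Outlet amounts (n = n₀ + ν ξ):
  P: 783 − 2(223.5) = 336
  Q: 0 + 1(223.5) = 223.5
Total out = 559.5 mol/min; y_Q = 223.5 / 559.5 = 0.3995.

0.399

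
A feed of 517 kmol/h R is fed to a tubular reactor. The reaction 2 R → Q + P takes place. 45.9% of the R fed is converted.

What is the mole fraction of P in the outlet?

R reacted = 0.459 × 517 = 237.3 kmol/h; ν_R = −2, so ξ = 237.3/2 = 118.7 kmol/h.
Outlet amounts (n = n₀ + ν ξ):
  R: 517 − 2(118.7) = 279.7
  Q: 0 + 1(118.7) = 118.7
  P: 0 + 1(118.7) = 118.7
Total out = 517 kmol/h; y_P = 118.7 / 517 = 0.2295.

0.23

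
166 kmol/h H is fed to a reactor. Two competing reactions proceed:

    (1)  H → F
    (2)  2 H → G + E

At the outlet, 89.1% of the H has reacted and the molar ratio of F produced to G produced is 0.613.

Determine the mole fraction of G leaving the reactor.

0.341

Conversion of H: H consumed = 0.891 × 166 = 147.9 kmol/h = 1ξ₁ + 2ξ₂.
Selectivity: 1ξ₁ / (1ξ₂) = 0.613 → ξ₁ = 0.613 ξ₂.
Substitute: (1·0.613 + 2) ξ₂ = 147.9 → ξ₂ = 56.6 kmol/h, ξ₁ = 34.7 kmol/h.
Outlet amounts (n = n₀ + Σ ν·ξ):
  H: 166 − 1(34.7) − 2(56.6) = 18.09
  F: 0 + 1(34.7) = 34.7
  G: 0 + 1(56.6) = 56.6
  E: 0 + 1(56.6) = 56.6
Total out = 166 kmol/h; y_G = 56.6 / 166 = 0.341.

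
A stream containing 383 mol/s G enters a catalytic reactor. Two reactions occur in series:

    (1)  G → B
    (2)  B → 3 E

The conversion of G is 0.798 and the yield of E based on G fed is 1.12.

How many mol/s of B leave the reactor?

Conversion of G: G consumed = 1ξ₁ = 0.798 × 383 → ξ₁ = 305.6 mol/s.
Yield of E: 3ξ₂ / 383 = 1.12 → ξ₂ = 143 mol/s.
Outlet amounts (n = n₀ + Σ ν·ξ):
  G: 383 − 1(305.6) = 77.37
  B: 0 + 1(305.6) − 1(143) = 162.6
  E: 0 + 3(143) = 429

163 mol/s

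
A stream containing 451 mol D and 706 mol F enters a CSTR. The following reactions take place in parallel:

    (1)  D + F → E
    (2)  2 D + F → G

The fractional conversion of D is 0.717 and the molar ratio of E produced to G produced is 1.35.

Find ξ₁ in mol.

ξ₁ = 130 mol

Conversion of D: D consumed = 0.717 × 451 = 323.4 mol = 1ξ₁ + 2ξ₂.
Selectivity: 1ξ₁ / (1ξ₂) = 1.35 → ξ₁ = 1.35 ξ₂.
Substitute: (1·1.35 + 2) ξ₂ = 323.4 → ξ₂ = 96.53 mol, ξ₁ = 130.3 mol.
Outlet amounts (n = n₀ + Σ ν·ξ):
  D: 451 − 1(130.3) − 2(96.53) = 127.6
  F: 706 − 1(130.3) − 1(96.53) = 479.2
  E: 0 + 1(130.3) = 130.3
  G: 0 + 1(96.53) = 96.53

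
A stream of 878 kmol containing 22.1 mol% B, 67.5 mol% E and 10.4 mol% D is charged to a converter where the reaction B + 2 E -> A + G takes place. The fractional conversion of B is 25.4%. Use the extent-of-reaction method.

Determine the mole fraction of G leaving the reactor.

B reacted = 0.254 × 194 = 49.29 kmol; ν_B = −1, so ξ = 49.29/1 = 49.29 kmol.
Outlet amounts (n = n₀ + ν ξ):
  B: 194 − 1(49.29) = 144.8
  E: 592.6 − 2(49.29) = 494.1
  A: 0 + 1(49.29) = 49.29
  G: 0 + 1(49.29) = 49.29
  D: 91.31 (inert)
Total out = 828.7 kmol; y_G = 49.29 / 828.7 = 0.05947.

0.0595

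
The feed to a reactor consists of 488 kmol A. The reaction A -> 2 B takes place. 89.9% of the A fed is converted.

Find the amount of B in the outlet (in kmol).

A reacted = 0.899 × 488 = 438.7 kmol; ν_A = −1, so ξ = 438.7/1 = 438.7 kmol.
Outlet amounts (n = n₀ + ν ξ):
  A: 488 − 1(438.7) = 49.29
  B: 0 + 2(438.7) = 877.4

877 kmol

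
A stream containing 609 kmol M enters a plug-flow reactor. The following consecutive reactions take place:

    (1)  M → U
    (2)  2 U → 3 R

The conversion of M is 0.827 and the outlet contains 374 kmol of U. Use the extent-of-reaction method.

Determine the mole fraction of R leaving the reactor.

0.289

Conversion of M: M consumed = 1ξ₁ = 0.827 × 609 → ξ₁ = 503.6 kmol.
U balance: n_U = 0 + 1ξ₁ − 2ξ₂ = 374 → ξ₂ = (1·503.6 − 374)/2 = 64.82 kmol.
Outlet amounts (n = n₀ + Σ ν·ξ):
  M: 609 − 1(503.6) = 105.4
  U: 0 + 1(503.6) − 2(64.82) = 374
  R: 0 + 3(64.82) = 194.5
Total out = 673.8 kmol; y_R = 194.5 / 673.8 = 0.2886.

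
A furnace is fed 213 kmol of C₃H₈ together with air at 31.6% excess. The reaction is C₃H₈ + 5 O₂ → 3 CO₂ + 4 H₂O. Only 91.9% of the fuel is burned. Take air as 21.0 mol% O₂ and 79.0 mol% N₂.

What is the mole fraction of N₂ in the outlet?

0.744

Stoichiometric O₂ = 5 × 213 = 1065 kmol; O₂ fed = 1065 × 1.316 = 1402 kmol.
N₂ fed = 1402 × 79/21 = 5272 kmol.
Fuel reacted = 0.919 × 213 → ξ = 195.7 kmol.
Outlet (n = n₀ + ν ξ):
  C₃H₈: 213 − 1(195.7) = 17.25
  O₂: 1402 − 5(195.7) = 422.8
  N₂: 5272 (inert)
  CO₂: 0 + 3(195.7) = 587.2
  H₂O: 0 + 4(195.7) = 783
Total out = 7083 kmol; y_N₂ = 5272 / 7083 = 0.7444.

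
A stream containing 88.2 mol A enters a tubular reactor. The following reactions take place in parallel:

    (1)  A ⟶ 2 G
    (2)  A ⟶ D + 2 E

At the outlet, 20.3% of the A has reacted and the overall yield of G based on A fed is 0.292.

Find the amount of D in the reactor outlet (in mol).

Yield of G: 2ξ₁ / 88.2 = 0.292 → ξ₁ = 12.88 mol.
Conversion of A: 1ξ₁ + 1ξ₂ = 0.203 × 88.2 = 17.9 → ξ₂ = 5.027 mol.
Outlet amounts (n = n₀ + Σ ν·ξ):
  A: 88.2 − 1(12.88) − 1(5.027) = 70.3
  G: 0 + 2(12.88) = 25.75
  D: 0 + 1(5.027) = 5.027
  E: 0 + 2(5.027) = 10.05

5.03 mol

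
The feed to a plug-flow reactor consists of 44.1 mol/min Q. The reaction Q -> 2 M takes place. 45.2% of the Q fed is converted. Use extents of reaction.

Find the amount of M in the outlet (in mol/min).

Q reacted = 0.452 × 44.1 = 19.93 mol/min; ν_Q = −1, so ξ = 19.93/1 = 19.93 mol/min.
Outlet amounts (n = n₀ + ν ξ):
  Q: 44.1 − 1(19.93) = 24.17
  M: 0 + 2(19.93) = 39.87

39.9 mol/min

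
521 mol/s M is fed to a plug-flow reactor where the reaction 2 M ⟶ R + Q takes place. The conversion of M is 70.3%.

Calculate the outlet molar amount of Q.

M reacted = 0.703 × 521 = 366.3 mol/s; ν_M = −2, so ξ = 366.3/2 = 183.1 mol/s.
Outlet amounts (n = n₀ + ν ξ):
  M: 521 − 2(183.1) = 154.7
  R: 0 + 1(183.1) = 183.1
  Q: 0 + 1(183.1) = 183.1

183 mol/s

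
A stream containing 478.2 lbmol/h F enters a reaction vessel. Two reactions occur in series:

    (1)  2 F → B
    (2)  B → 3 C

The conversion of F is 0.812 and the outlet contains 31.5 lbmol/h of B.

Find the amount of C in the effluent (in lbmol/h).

488 lbmol/h

Conversion of F: F consumed = 2ξ₁ = 0.812 × 478.2 → ξ₁ = 194.1 lbmol/h.
B balance: n_B = 0 + 1ξ₁ − 1ξ₂ = 31.5 → ξ₂ = (1·194.1 − 31.5)/1 = 162.6 lbmol/h.
Outlet amounts (n = n₀ + Σ ν·ξ):
  F: 478.2 − 2(194.1) = 89.9
  B: 0 + 1(194.1) − 1(162.6) = 31.5
  C: 0 + 3(162.6) = 487.9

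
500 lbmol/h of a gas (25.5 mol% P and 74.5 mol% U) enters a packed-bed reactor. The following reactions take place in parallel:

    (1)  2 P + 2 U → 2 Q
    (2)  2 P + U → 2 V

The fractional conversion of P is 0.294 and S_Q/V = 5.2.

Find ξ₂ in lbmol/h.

ξ₂ = 3.02 lbmol/h

Conversion of P: P consumed = 0.294 × 127.5 = 37.48 lbmol/h = 2ξ₁ + 2ξ₂.
Selectivity: 2ξ₁ / (2ξ₂) = 5.2 → ξ₁ = 5.2 ξ₂.
Substitute: (2·5.2 + 2) ξ₂ = 37.48 → ξ₂ = 3.023 lbmol/h, ξ₁ = 15.72 lbmol/h.
Outlet amounts (n = n₀ + Σ ν·ξ):
  P: 127.5 − 2(15.72) − 2(3.023) = 90.02
  U: 372.5 − 2(15.72) − 1(3.023) = 338
  Q: 0 + 2(15.72) = 31.44
  V: 0 + 2(3.023) = 6.046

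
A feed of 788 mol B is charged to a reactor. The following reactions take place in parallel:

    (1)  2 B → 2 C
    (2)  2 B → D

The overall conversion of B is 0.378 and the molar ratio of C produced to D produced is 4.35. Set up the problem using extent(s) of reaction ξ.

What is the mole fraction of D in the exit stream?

0.0633

Conversion of B: B consumed = 0.378 × 788 = 297.9 mol = 2ξ₁ + 2ξ₂.
Selectivity: 2ξ₁ / (1ξ₂) = 4.35 → ξ₁ = 2.175 ξ₂.
Substitute: (2·2.175 + 2) ξ₂ = 297.9 → ξ₂ = 46.91 mol, ξ₁ = 102 mol.
Outlet amounts (n = n₀ + Σ ν·ξ):
  B: 788 − 2(102) − 2(46.91) = 490.1
  C: 0 + 2(102) = 204
  D: 0 + 1(46.91) = 46.91
Total out = 741.1 mol; y_D = 46.91 / 741.1 = 0.0633.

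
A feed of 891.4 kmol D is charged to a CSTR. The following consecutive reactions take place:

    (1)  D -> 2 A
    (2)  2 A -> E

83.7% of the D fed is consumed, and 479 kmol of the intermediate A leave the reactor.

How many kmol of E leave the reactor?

507 kmol

Conversion of D: D consumed = 1ξ₁ = 0.837 × 891.4 → ξ₁ = 746.1 kmol.
A balance: n_A = 0 + 2ξ₁ − 2ξ₂ = 479 → ξ₂ = (2·746.1 − 479)/2 = 506.6 kmol.
Outlet amounts (n = n₀ + Σ ν·ξ):
  D: 891.4 − 1(746.1) = 145.3
  A: 0 + 2(746.1) − 2(506.6) = 479
  E: 0 + 1(506.6) = 506.6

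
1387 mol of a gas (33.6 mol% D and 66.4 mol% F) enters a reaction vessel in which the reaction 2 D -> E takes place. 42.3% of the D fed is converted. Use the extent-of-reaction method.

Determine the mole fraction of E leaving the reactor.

0.0765

D reacted = 0.423 × 466 = 197.1 mol; ν_D = −2, so ξ = 197.1/2 = 98.57 mol.
Outlet amounts (n = n₀ + ν ξ):
  D: 466 − 2(98.57) = 268.9
  E: 0 + 1(98.57) = 98.57
  F: 921 (inert)
Total out = 1288 mol; y_E = 98.57 / 1288 = 0.0765.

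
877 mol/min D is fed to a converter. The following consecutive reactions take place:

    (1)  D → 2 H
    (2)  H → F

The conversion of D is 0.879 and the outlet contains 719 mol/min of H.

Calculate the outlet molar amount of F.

Conversion of D: D consumed = 1ξ₁ = 0.879 × 877 → ξ₁ = 770.9 mol/min.
H balance: n_H = 0 + 2ξ₁ − 1ξ₂ = 719 → ξ₂ = (2·770.9 − 719)/1 = 822.8 mol/min.
Outlet amounts (n = n₀ + Σ ν·ξ):
  D: 877 − 1(770.9) = 106.1
  H: 0 + 2(770.9) − 1(822.8) = 719
  F: 0 + 1(822.8) = 822.8

823 mol/min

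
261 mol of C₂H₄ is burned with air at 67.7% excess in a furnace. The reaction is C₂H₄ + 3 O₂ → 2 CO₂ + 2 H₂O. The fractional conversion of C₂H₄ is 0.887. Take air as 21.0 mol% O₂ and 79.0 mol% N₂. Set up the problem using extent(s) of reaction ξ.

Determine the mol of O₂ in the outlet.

Stoichiometric O₂ = 3 × 261 = 783 mol; O₂ fed = 783 × 1.677 = 1313 mol.
N₂ fed = 1313 × 79/21 = 4940 mol.
Fuel reacted = 0.887 × 261 → ξ = 231.5 mol.
Outlet (n = n₀ + ν ξ):
  C₂H₄: 261 − 1(231.5) = 29.49
  O₂: 1313 − 3(231.5) = 618.6
  N₂: 4940 (inert)
  CO₂: 0 + 2(231.5) = 463
  H₂O: 0 + 2(231.5) = 463

619 mol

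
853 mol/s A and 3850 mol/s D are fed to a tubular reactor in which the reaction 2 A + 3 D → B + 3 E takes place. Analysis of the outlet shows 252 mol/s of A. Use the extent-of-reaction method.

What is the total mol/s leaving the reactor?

4400 mol/s

For A: n = n₀ − 2ξ → 252 = 853 − 2ξ, giving ξ = 300.5 mol/s.
Outlet amounts (n = n₀ + ν ξ):
  A: 853 − 2(300.5) = 252
  D: 3850 − 3(300.5) = 2948
  B: 0 + 1(300.5) = 300.5
  E: 0 + 3(300.5) = 901.5
Total out = 252 + 2948 + 300.5 + 901.5 = 4402 mol/s.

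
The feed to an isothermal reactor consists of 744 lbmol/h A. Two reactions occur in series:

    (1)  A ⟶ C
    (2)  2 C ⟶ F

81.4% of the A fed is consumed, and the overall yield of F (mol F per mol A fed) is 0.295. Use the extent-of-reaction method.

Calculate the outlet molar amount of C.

167 lbmol/h

Conversion of A: A consumed = 1ξ₁ = 0.814 × 744 → ξ₁ = 605.6 lbmol/h.
Yield of F: 1ξ₂ / 744 = 0.295 → ξ₂ = 219.5 lbmol/h.
Outlet amounts (n = n₀ + Σ ν·ξ):
  A: 744 − 1(605.6) = 138.4
  C: 0 + 1(605.6) − 2(219.5) = 166.7
  F: 0 + 1(219.5) = 219.5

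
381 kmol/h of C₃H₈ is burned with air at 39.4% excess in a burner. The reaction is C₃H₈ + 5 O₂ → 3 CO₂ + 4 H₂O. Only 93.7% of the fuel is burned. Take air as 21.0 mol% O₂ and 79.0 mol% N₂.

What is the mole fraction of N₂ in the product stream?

0.746

Stoichiometric O₂ = 5 × 381 = 1905 kmol/h; O₂ fed = 1905 × 1.394 = 2656 kmol/h.
N₂ fed = 2656 × 79/21 = 9990 kmol/h.
Fuel reacted = 0.937 × 381 → ξ = 357 kmol/h.
Outlet (n = n₀ + ν ξ):
  C₃H₈: 381 − 1(357) = 24
  O₂: 2656 − 5(357) = 870.6
  N₂: 9990 (inert)
  CO₂: 0 + 3(357) = 1071
  H₂O: 0 + 4(357) = 1428
Total out = 13380 kmol/h; y_N₂ = 9990 / 13380 = 0.7464.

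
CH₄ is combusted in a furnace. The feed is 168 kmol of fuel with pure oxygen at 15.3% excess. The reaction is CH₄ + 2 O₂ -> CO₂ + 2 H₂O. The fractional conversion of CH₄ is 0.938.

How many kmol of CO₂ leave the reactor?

158 kmol

Stoichiometric O₂ = 2 × 168 = 336 kmol; O₂ fed = 336 × 1.153 = 387.4 kmol.
Fuel reacted = 0.938 × 168 → ξ = 157.6 kmol.
Outlet (n = n₀ + ν ξ):
  CH₄: 168 − 1(157.6) = 10.42
  O₂: 387.4 − 2(157.6) = 72.24
  CO₂: 0 + 1(157.6) = 157.6
  H₂O: 0 + 2(157.6) = 315.2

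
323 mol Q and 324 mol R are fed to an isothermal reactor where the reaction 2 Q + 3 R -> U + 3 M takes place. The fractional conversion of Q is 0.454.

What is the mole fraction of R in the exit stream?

Q reacted = 0.454 × 323 = 146.6 mol; ν_Q = −2, so ξ = 146.6/2 = 73.32 mol.
Outlet amounts (n = n₀ + ν ξ):
  Q: 323 − 2(73.32) = 176.4
  R: 324 − 3(73.32) = 104
  U: 0 + 1(73.32) = 73.32
  M: 0 + 3(73.32) = 220
Total out = 573.7 mol; y_R = 104 / 573.7 = 0.1814.

0.181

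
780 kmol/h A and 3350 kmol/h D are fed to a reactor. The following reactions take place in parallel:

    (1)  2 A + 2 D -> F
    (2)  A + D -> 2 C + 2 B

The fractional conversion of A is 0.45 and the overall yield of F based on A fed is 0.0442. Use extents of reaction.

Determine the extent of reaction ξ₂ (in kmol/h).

ξ₂ = 282 kmol/h

Yield of F: 1ξ₁ / 780 = 0.0442 → ξ₁ = 34.48 kmol/h.
Conversion of A: 2ξ₁ + 1ξ₂ = 0.45 × 780 = 351 → ξ₂ = 282 kmol/h.
Outlet amounts (n = n₀ + Σ ν·ξ):
  A: 780 − 2(34.48) − 1(282) = 429
  D: 3350 − 2(34.48) − 1(282) = 2999
  F: 0 + 1(34.48) = 34.48
  C: 0 + 2(282) = 564.1
  B: 0 + 2(282) = 564.1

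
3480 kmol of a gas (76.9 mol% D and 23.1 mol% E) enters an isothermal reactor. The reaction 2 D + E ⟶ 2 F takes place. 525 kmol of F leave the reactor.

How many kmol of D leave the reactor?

2150 kmol

For F: n = n₀ + 2ξ → 525 = 0 + 2ξ, giving ξ = 262.5 kmol.
Outlet amounts (n = n₀ + ν ξ):
  D: 2676 − 2(262.5) = 2151
  E: 803.9 − 1(262.5) = 541.4
  F: 0 + 2(262.5) = 525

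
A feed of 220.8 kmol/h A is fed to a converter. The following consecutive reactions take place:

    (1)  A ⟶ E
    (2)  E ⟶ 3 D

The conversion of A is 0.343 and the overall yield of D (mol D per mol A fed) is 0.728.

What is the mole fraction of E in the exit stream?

0.0675

Conversion of A: A consumed = 1ξ₁ = 0.343 × 220.8 → ξ₁ = 75.73 kmol/h.
Yield of D: 3ξ₂ / 220.8 = 0.728 → ξ₂ = 53.58 kmol/h.
Outlet amounts (n = n₀ + Σ ν·ξ):
  A: 220.8 − 1(75.73) = 145.1
  E: 0 + 1(75.73) − 1(53.58) = 22.15
  D: 0 + 3(53.58) = 160.7
Total out = 328 kmol/h; y_E = 22.15 / 328 = 0.06755.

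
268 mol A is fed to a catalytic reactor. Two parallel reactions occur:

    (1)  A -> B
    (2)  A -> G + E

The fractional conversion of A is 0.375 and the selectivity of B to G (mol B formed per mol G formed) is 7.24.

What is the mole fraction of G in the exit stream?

Conversion of A: A consumed = 0.375 × 268 = 100.5 mol = 1ξ₁ + 1ξ₂.
Selectivity: 1ξ₁ / (1ξ₂) = 7.24 → ξ₁ = 7.24 ξ₂.
Substitute: (1·7.24 + 1) ξ₂ = 100.5 → ξ₂ = 12.2 mol, ξ₁ = 88.3 mol.
Outlet amounts (n = n₀ + Σ ν·ξ):
  A: 268 − 1(88.3) − 1(12.2) = 167.5
  B: 0 + 1(88.3) = 88.3
  G: 0 + 1(12.2) = 12.2
  E: 0 + 1(12.2) = 12.2
Total out = 280.2 mol; y_G = 12.2 / 280.2 = 0.04353.

0.0435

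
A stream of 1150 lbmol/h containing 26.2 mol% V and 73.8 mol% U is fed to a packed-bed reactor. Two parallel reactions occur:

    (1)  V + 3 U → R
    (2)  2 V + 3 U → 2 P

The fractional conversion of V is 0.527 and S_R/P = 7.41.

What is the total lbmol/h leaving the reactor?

702 lbmol/h

Conversion of V: V consumed = 0.527 × 301.3 = 158.8 lbmol/h = 1ξ₁ + 2ξ₂.
Selectivity: 1ξ₁ / (2ξ₂) = 7.41 → ξ₁ = 14.82 ξ₂.
Substitute: (1·14.82 + 2) ξ₂ = 158.8 → ξ₂ = 9.44 lbmol/h, ξ₁ = 139.9 lbmol/h.
Outlet amounts (n = n₀ + Σ ν·ξ):
  V: 301.3 − 1(139.9) − 2(9.44) = 142.5
  U: 848.7 − 3(139.9) − 3(9.44) = 400.7
  R: 0 + 1(139.9) = 139.9
  P: 0 + 2(9.44) = 18.88
Total out = 142.5 + 400.7 + 139.9 + 18.88 = 702 lbmol/h.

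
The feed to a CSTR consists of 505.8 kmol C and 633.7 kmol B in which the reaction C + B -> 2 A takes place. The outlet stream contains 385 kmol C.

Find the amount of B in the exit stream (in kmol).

513 kmol

For C: n = n₀ − 1ξ → 385 = 505.8 − 1ξ, giving ξ = 120.8 kmol.
Outlet amounts (n = n₀ + ν ξ):
  C: 505.8 − 1(120.8) = 385
  B: 633.7 − 1(120.8) = 512.9
  A: 0 + 2(120.8) = 241.6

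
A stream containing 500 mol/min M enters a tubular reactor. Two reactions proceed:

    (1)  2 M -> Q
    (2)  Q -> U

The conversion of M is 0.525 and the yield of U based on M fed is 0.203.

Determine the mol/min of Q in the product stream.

Conversion of M: M consumed = 2ξ₁ = 0.525 × 500 → ξ₁ = 131.2 mol/min.
Yield of U: 1ξ₂ / 500 = 0.203 → ξ₂ = 101.5 mol/min.
Outlet amounts (n = n₀ + Σ ν·ξ):
  M: 500 − 2(131.2) = 237.5
  Q: 0 + 1(131.2) − 1(101.5) = 29.75
  U: 0 + 1(101.5) = 101.5

29.8 mol/min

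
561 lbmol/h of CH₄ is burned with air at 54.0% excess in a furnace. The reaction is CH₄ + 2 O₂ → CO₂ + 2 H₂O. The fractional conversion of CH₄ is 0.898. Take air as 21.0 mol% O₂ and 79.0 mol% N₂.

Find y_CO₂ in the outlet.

Stoichiometric O₂ = 2 × 561 = 1122 lbmol/h; O₂ fed = 1122 × 1.540 = 1728 lbmol/h.
N₂ fed = 1728 × 79/21 = 6500 lbmol/h.
Fuel reacted = 0.898 × 561 → ξ = 503.8 lbmol/h.
Outlet (n = n₀ + ν ξ):
  CH₄: 561 − 1(503.8) = 57.22
  O₂: 1728 − 2(503.8) = 720.3
  N₂: 6500 (inert)
  CO₂: 0 + 1(503.8) = 503.8
  H₂O: 0 + 2(503.8) = 1008
Total out = 8789 lbmol/h; y_CO₂ = 503.8 / 8789 = 0.05732.

0.0573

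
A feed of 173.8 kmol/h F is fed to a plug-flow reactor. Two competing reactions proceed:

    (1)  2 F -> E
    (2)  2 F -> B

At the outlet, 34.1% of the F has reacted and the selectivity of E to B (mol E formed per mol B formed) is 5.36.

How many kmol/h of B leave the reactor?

Conversion of F: F consumed = 0.341 × 173.8 = 59.27 kmol/h = 2ξ₁ + 2ξ₂.
Selectivity: 1ξ₁ / (1ξ₂) = 5.36 → ξ₁ = 5.36 ξ₂.
Substitute: (2·5.36 + 2) ξ₂ = 59.27 → ξ₂ = 4.659 kmol/h, ξ₁ = 24.97 kmol/h.
Outlet amounts (n = n₀ + Σ ν·ξ):
  F: 173.8 − 2(24.97) − 2(4.659) = 114.5
  E: 0 + 1(24.97) = 24.97
  B: 0 + 1(4.659) = 4.659

4.66 kmol/h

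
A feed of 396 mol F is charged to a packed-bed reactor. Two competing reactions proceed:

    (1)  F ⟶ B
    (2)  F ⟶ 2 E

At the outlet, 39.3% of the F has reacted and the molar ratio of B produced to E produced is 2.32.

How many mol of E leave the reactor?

55.2 mol

Conversion of F: F consumed = 0.393 × 396 = 155.6 mol = 1ξ₁ + 1ξ₂.
Selectivity: 1ξ₁ / (2ξ₂) = 2.32 → ξ₁ = 4.64 ξ₂.
Substitute: (1·4.64 + 1) ξ₂ = 155.6 → ξ₂ = 27.59 mol, ξ₁ = 128 mol.
Outlet amounts (n = n₀ + Σ ν·ξ):
  F: 396 − 1(128) − 1(27.59) = 240.4
  B: 0 + 1(128) = 128
  E: 0 + 2(27.59) = 55.19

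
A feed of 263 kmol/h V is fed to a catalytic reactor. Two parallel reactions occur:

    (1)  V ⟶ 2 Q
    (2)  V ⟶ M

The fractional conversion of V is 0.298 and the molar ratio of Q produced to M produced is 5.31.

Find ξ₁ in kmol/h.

Conversion of V: V consumed = 0.298 × 263 = 78.37 kmol/h = 1ξ₁ + 1ξ₂.
Selectivity: 2ξ₁ / (1ξ₂) = 5.31 → ξ₁ = 2.655 ξ₂.
Substitute: (1·2.655 + 1) ξ₂ = 78.37 → ξ₂ = 21.44 kmol/h, ξ₁ = 56.93 kmol/h.
Outlet amounts (n = n₀ + Σ ν·ξ):
  V: 263 − 1(56.93) − 1(21.44) = 184.6
  Q: 0 + 2(56.93) = 113.9
  M: 0 + 1(21.44) = 21.44

ξ₁ = 56.9 kmol/h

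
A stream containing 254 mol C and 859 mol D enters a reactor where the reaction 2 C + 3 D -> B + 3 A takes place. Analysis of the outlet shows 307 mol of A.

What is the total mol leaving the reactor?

1010 mol

For A: n = n₀ + 3ξ → 307 = 0 + 3ξ, giving ξ = 102.3 mol.
Outlet amounts (n = n₀ + ν ξ):
  C: 254 − 2(102.3) = 49.33
  D: 859 − 3(102.3) = 552
  B: 0 + 1(102.3) = 102.3
  A: 0 + 3(102.3) = 307
Total out = 49.33 + 552 + 102.3 + 307 = 1011 mol.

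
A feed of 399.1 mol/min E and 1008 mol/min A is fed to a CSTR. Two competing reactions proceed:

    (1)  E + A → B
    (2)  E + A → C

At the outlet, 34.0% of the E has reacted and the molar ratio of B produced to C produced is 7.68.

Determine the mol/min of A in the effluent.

872 mol/min

Conversion of E: E consumed = 0.34 × 399.1 = 135.7 mol/min = 1ξ₁ + 1ξ₂.
Selectivity: 1ξ₁ / (1ξ₂) = 7.68 → ξ₁ = 7.68 ξ₂.
Substitute: (1·7.68 + 1) ξ₂ = 135.7 → ξ₂ = 15.63 mol/min, ξ₁ = 120.1 mol/min.
Outlet amounts (n = n₀ + Σ ν·ξ):
  E: 399.1 − 1(120.1) − 1(15.63) = 263.4
  A: 1008 − 1(120.1) − 1(15.63) = 872.3
  B: 0 + 1(120.1) = 120.1
  C: 0 + 1(15.63) = 15.63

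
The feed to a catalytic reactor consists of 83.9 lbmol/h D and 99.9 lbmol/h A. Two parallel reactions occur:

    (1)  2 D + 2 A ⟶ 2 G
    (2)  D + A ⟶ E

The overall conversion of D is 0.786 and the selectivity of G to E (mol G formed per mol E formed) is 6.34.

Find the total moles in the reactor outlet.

118 lbmol/h

Conversion of D: D consumed = 0.786 × 83.9 = 65.95 lbmol/h = 2ξ₁ + 1ξ₂.
Selectivity: 2ξ₁ / (1ξ₂) = 6.34 → ξ₁ = 3.17 ξ₂.
Substitute: (2·3.17 + 1) ξ₂ = 65.95 → ξ₂ = 8.984 lbmol/h, ξ₁ = 28.48 lbmol/h.
Outlet amounts (n = n₀ + Σ ν·ξ):
  D: 83.9 − 2(28.48) − 1(8.984) = 17.95
  A: 99.9 − 2(28.48) − 1(8.984) = 33.95
  G: 0 + 2(28.48) = 56.96
  E: 0 + 1(8.984) = 8.984
Total out = 17.95 + 33.95 + 56.96 + 8.984 = 117.9 lbmol/h.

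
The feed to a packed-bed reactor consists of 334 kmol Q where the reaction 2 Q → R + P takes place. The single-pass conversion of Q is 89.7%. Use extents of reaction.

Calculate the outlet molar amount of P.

150 kmol

Q reacted = 0.897 × 334 = 299.6 kmol; ν_Q = −2, so ξ = 299.6/2 = 149.8 kmol.
Outlet amounts (n = n₀ + ν ξ):
  Q: 334 − 2(149.8) = 34.4
  R: 0 + 1(149.8) = 149.8
  P: 0 + 1(149.8) = 149.8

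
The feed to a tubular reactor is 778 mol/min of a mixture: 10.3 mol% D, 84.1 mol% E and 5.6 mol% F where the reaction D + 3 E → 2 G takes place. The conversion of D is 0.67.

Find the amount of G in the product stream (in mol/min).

D reacted = 0.67 × 80.13 = 53.69 mol/min; ν_D = −1, so ξ = 53.69/1 = 53.69 mol/min.
Outlet amounts (n = n₀ + ν ξ):
  D: 80.13 − 1(53.69) = 26.44
  E: 654.3 − 3(53.69) = 493.2
  G: 0 + 2(53.69) = 107.4
  F: 43.57 (inert)

107 mol/min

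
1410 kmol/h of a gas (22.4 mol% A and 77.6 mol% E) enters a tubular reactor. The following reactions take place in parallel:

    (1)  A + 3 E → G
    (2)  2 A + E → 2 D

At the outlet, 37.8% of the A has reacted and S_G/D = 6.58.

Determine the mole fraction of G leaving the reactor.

Conversion of A: A consumed = 0.378 × 315.8 = 119.4 kmol/h = 1ξ₁ + 2ξ₂.
Selectivity: 1ξ₁ / (2ξ₂) = 6.58 → ξ₁ = 13.16 ξ₂.
Substitute: (1·13.16 + 2) ξ₂ = 119.4 → ξ₂ = 7.875 kmol/h, ξ₁ = 103.6 kmol/h.
Outlet amounts (n = n₀ + Σ ν·ξ):
  A: 315.8 − 1(103.6) − 2(7.875) = 196.5
  E: 1094 − 3(103.6) − 1(7.875) = 775.4
  G: 0 + 1(103.6) = 103.6
  D: 0 + 2(7.875) = 15.75
Total out = 1091 kmol/h; y_G = 103.6 / 1091 = 0.09497.

0.095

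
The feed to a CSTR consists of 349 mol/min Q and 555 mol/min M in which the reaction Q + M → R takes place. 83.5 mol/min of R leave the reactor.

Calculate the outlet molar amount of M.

472 mol/min

For R: n = n₀ + 1ξ → 83.5 = 0 + 1ξ, giving ξ = 83.5 mol/min.
Outlet amounts (n = n₀ + ν ξ):
  Q: 349 − 1(83.5) = 265.5
  M: 555 − 1(83.5) = 471.5
  R: 0 + 1(83.5) = 83.5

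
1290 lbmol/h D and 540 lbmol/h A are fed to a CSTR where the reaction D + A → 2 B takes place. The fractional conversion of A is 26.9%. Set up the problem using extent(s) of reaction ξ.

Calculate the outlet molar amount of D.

A reacted = 0.269 × 540 = 145.3 lbmol/h; ν_A = −1, so ξ = 145.3/1 = 145.3 lbmol/h.
Outlet amounts (n = n₀ + ν ξ):
  D: 1290 − 1(145.3) = 1145
  A: 540 − 1(145.3) = 394.7
  B: 0 + 2(145.3) = 290.5

1140 lbmol/h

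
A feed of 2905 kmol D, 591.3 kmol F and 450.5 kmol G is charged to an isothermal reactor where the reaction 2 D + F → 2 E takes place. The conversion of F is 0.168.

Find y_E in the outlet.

F reacted = 0.168 × 591.3 = 99.34 kmol; ν_F = −1, so ξ = 99.34/1 = 99.34 kmol.
Outlet amounts (n = n₀ + ν ξ):
  D: 2905 − 2(99.34) = 2706
  F: 591.3 − 1(99.34) = 492
  E: 0 + 2(99.34) = 198.7
  G: 450.5 (inert)
Total out = 3847 kmol; y_E = 198.7 / 3847 = 0.05164.

0.0516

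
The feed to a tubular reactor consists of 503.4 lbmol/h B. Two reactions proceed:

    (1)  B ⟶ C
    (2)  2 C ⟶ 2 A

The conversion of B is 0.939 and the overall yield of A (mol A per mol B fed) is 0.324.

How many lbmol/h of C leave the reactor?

310 lbmol/h

Conversion of B: B consumed = 1ξ₁ = 0.939 × 503.4 → ξ₁ = 472.7 lbmol/h.
Yield of A: 2ξ₂ / 503.4 = 0.324 → ξ₂ = 81.55 lbmol/h.
Outlet amounts (n = n₀ + Σ ν·ξ):
  B: 503.4 − 1(472.7) = 30.71
  C: 0 + 1(472.7) − 2(81.55) = 309.6
  A: 0 + 2(81.55) = 163.1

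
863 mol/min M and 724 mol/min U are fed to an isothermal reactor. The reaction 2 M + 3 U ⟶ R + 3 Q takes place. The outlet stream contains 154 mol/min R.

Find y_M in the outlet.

0.387

For R: n = n₀ + 1ξ → 154 = 0 + 1ξ, giving ξ = 154 mol/min.
Outlet amounts (n = n₀ + ν ξ):
  M: 863 − 2(154) = 555
  U: 724 − 3(154) = 262
  R: 0 + 1(154) = 154
  Q: 0 + 3(154) = 462
Total out = 1433 mol/min; y_M = 555 / 1433 = 0.3873.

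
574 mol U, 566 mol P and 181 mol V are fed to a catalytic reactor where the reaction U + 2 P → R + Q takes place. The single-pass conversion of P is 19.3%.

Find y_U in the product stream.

0.41

P reacted = 0.193 × 566 = 109.2 mol; ν_P = −2, so ξ = 109.2/2 = 54.62 mol.
Outlet amounts (n = n₀ + ν ξ):
  U: 574 − 1(54.62) = 519.4
  P: 566 − 2(54.62) = 456.8
  R: 0 + 1(54.62) = 54.62
  Q: 0 + 1(54.62) = 54.62
  V: 181 (inert)
Total out = 1266 mol; y_U = 519.4 / 1266 = 0.4101.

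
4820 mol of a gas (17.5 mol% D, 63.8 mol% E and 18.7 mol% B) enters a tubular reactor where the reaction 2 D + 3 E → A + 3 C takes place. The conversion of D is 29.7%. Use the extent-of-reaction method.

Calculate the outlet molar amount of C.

D reacted = 0.297 × 843.5 = 250.5 mol; ν_D = −2, so ξ = 250.5/2 = 125.3 mol.
Outlet amounts (n = n₀ + ν ξ):
  D: 843.5 − 2(125.3) = 593
  E: 3075 − 3(125.3) = 2699
  A: 0 + 1(125.3) = 125.3
  C: 0 + 3(125.3) = 375.8
  B: 901.3 (inert)

376 mol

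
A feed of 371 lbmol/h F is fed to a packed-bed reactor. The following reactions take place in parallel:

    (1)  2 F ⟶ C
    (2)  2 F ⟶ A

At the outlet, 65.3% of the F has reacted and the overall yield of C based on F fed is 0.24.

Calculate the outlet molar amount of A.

Yield of C: 1ξ₁ / 371 = 0.24 → ξ₁ = 89.04 lbmol/h.
Conversion of F: 2ξ₁ + 2ξ₂ = 0.653 × 371 = 242.3 → ξ₂ = 32.09 lbmol/h.
Outlet amounts (n = n₀ + Σ ν·ξ):
  F: 371 − 2(89.04) − 2(32.09) = 128.7
  C: 0 + 1(89.04) = 89.04
  A: 0 + 1(32.09) = 32.09

32.1 lbmol/h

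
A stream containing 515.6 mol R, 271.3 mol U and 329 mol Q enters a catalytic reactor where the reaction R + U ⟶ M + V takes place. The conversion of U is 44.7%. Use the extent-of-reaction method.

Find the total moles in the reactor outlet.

U reacted = 0.447 × 271.3 = 121.3 mol; ν_U = −1, so ξ = 121.3/1 = 121.3 mol.
Outlet amounts (n = n₀ + ν ξ):
  R: 515.6 − 1(121.3) = 394.3
  U: 271.3 − 1(121.3) = 150
  M: 0 + 1(121.3) = 121.3
  V: 0 + 1(121.3) = 121.3
  Q: 329 (inert)
Total out = 394.3 + 150 + 121.3 + 121.3 + 329 = 1116 mol.

1120 mol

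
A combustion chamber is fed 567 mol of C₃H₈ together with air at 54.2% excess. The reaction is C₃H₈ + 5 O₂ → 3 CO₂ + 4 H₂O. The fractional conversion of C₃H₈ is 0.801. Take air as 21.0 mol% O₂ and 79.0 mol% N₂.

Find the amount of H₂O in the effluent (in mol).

1820 mol

Stoichiometric O₂ = 5 × 567 = 2835 mol; O₂ fed = 2835 × 1.542 = 4372 mol.
N₂ fed = 4372 × 79/21 = 16450 mol.
Fuel reacted = 0.801 × 567 → ξ = 454.2 mol.
Outlet (n = n₀ + ν ξ):
  C₃H₈: 567 − 1(454.2) = 112.8
  O₂: 4372 − 5(454.2) = 2101
  N₂: 16450 (inert)
  CO₂: 0 + 3(454.2) = 1363
  H₂O: 0 + 4(454.2) = 1817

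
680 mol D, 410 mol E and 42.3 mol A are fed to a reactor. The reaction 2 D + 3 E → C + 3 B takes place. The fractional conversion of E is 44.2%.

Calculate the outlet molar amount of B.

E reacted = 0.442 × 410 = 181.2 mol; ν_E = −3, so ξ = 181.2/3 = 60.41 mol.
Outlet amounts (n = n₀ + ν ξ):
  D: 680 − 2(60.41) = 559.2
  E: 410 − 3(60.41) = 228.8
  C: 0 + 1(60.41) = 60.41
  B: 0 + 3(60.41) = 181.2
  A: 42.3 (inert)

181 mol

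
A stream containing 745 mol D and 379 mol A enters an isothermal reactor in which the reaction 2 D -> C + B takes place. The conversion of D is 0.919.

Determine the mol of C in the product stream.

D reacted = 0.919 × 745 = 684.7 mol; ν_D = −2, so ξ = 684.7/2 = 342.3 mol.
Outlet amounts (n = n₀ + ν ξ):
  D: 745 − 2(342.3) = 60.35
  C: 0 + 1(342.3) = 342.3
  B: 0 + 1(342.3) = 342.3
  A: 379 (inert)

342 mol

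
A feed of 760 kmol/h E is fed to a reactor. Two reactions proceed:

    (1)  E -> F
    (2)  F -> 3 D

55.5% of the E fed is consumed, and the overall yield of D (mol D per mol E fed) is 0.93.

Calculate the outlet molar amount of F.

Conversion of E: E consumed = 1ξ₁ = 0.555 × 760 → ξ₁ = 421.8 kmol/h.
Yield of D: 3ξ₂ / 760 = 0.93 → ξ₂ = 235.6 kmol/h.
Outlet amounts (n = n₀ + Σ ν·ξ):
  E: 760 − 1(421.8) = 338.2
  F: 0 + 1(421.8) − 1(235.6) = 186.2
  D: 0 + 3(235.6) = 706.8

186 kmol/h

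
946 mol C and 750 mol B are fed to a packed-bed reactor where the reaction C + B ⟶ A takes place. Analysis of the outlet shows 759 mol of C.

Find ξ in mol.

For C: n = n₀ − 1ξ → 759 = 946 − 1ξ, giving ξ = 187 mol.
Outlet amounts (n = n₀ + ν ξ):
  C: 946 − 1(187) = 759
  B: 750 − 1(187) = 563
  A: 0 + 1(187) = 187

ξ = 187 mol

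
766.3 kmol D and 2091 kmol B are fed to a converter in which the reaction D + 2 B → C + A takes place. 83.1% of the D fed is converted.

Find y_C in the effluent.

0.287

D reacted = 0.831 × 766.3 = 636.8 kmol; ν_D = −1, so ξ = 636.8/1 = 636.8 kmol.
Outlet amounts (n = n₀ + ν ξ):
  D: 766.3 − 1(636.8) = 129.5
  B: 2091 − 2(636.8) = 817.4
  C: 0 + 1(636.8) = 636.8
  A: 0 + 1(636.8) = 636.8
Total out = 2221 kmol; y_C = 636.8 / 2221 = 0.2868.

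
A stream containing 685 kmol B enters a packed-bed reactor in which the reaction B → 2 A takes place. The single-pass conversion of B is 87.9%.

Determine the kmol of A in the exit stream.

B reacted = 0.879 × 685 = 602.1 kmol; ν_B = −1, so ξ = 602.1/1 = 602.1 kmol.
Outlet amounts (n = n₀ + ν ξ):
  B: 685 − 1(602.1) = 82.88
  A: 0 + 2(602.1) = 1204

1200 kmol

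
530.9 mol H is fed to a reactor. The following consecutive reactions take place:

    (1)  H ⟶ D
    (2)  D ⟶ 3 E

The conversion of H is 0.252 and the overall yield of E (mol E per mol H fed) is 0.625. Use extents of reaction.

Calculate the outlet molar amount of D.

23.2 mol

Conversion of H: H consumed = 1ξ₁ = 0.252 × 530.9 → ξ₁ = 133.8 mol.
Yield of E: 3ξ₂ / 530.9 = 0.625 → ξ₂ = 110.6 mol.
Outlet amounts (n = n₀ + Σ ν·ξ):
  H: 530.9 − 1(133.8) = 397.1
  D: 0 + 1(133.8) − 1(110.6) = 23.18
  E: 0 + 3(110.6) = 331.8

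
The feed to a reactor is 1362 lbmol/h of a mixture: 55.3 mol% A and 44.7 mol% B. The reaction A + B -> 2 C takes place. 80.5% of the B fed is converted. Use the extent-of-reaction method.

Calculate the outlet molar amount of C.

B reacted = 0.805 × 608.8 = 490.1 lbmol/h; ν_B = −1, so ξ = 490.1/1 = 490.1 lbmol/h.
Outlet amounts (n = n₀ + ν ξ):
  A: 753.2 − 1(490.1) = 263.1
  B: 608.8 − 1(490.1) = 118.7
  C: 0 + 2(490.1) = 980.2

980 lbmol/h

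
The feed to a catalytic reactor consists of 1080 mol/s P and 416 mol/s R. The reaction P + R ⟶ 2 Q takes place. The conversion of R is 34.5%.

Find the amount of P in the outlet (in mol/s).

936 mol/s

R reacted = 0.345 × 416 = 143.5 mol/s; ν_R = −1, so ξ = 143.5/1 = 143.5 mol/s.
Outlet amounts (n = n₀ + ν ξ):
  P: 1080 − 1(143.5) = 936.5
  R: 416 − 1(143.5) = 272.5
  Q: 0 + 2(143.5) = 287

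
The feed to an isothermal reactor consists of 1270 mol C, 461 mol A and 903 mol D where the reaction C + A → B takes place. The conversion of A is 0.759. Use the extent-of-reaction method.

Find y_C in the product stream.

0.403

A reacted = 0.759 × 461 = 349.9 mol; ν_A = −1, so ξ = 349.9/1 = 349.9 mol.
Outlet amounts (n = n₀ + ν ξ):
  C: 1270 − 1(349.9) = 920.1
  A: 461 − 1(349.9) = 111.1
  B: 0 + 1(349.9) = 349.9
  D: 903 (inert)
Total out = 2284 mol; y_C = 920.1 / 2284 = 0.4028.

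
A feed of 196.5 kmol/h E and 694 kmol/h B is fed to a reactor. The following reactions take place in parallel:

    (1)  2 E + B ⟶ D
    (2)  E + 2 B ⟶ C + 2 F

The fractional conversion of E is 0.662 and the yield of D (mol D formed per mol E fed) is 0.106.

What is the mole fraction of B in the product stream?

Yield of D: 1ξ₁ / 196.5 = 0.106 → ξ₁ = 20.83 kmol/h.
Conversion of E: 2ξ₁ + 1ξ₂ = 0.662 × 196.5 = 130.1 → ξ₂ = 88.42 kmol/h.
Outlet amounts (n = n₀ + Σ ν·ξ):
  E: 196.5 − 2(20.83) − 1(88.42) = 66.42
  B: 694 − 1(20.83) − 2(88.42) = 496.3
  D: 0 + 1(20.83) = 20.83
  C: 0 + 1(88.42) = 88.42
  F: 0 + 2(88.42) = 176.8
Total out = 848.8 kmol/h; y_B = 496.3 / 848.8 = 0.5847.

0.585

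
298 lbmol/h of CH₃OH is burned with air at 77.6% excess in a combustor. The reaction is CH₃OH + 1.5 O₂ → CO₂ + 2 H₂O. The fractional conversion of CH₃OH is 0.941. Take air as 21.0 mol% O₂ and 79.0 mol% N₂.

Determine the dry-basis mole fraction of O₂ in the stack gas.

Stoichiometric O₂ = 1.5 × 298 = 447 lbmol/h; O₂ fed = 447 × 1.776 = 793.9 lbmol/h.
N₂ fed = 793.9 × 79/21 = 2986 lbmol/h.
Fuel reacted = 0.941 × 298 → ξ = 280.4 lbmol/h.
Outlet (n = n₀ + ν ξ):
  CH₃OH: 298 − 1(280.4) = 17.58
  O₂: 793.9 − 1.5(280.4) = 373.2
  N₂: 2986 (inert)
  CO₂: 0 + 1(280.4) = 280.4
  H₂O: 0 + 2(280.4) = 560.8
Dry total = 3658 lbmol/h; y_O₂ (dry) = 373.2 / 3658 = 0.102.

0.102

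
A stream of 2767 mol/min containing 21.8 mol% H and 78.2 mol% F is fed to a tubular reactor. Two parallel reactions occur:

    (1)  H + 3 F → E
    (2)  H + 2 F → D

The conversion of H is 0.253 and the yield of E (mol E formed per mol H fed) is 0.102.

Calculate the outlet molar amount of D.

91.1 mol/min

Yield of E: 1ξ₁ / 603.2 = 0.102 → ξ₁ = 61.53 mol/min.
Conversion of H: 1ξ₁ + 1ξ₂ = 0.253 × 603.2 = 152.6 → ξ₂ = 91.08 mol/min.
Outlet amounts (n = n₀ + Σ ν·ξ):
  H: 603.2 − 1(61.53) − 1(91.08) = 450.6
  F: 2164 − 3(61.53) − 2(91.08) = 1797
  E: 0 + 1(61.53) = 61.53
  D: 0 + 1(91.08) = 91.08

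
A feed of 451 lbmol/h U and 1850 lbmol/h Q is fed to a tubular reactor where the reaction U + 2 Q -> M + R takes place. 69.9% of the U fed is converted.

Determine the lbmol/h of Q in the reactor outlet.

1220 lbmol/h

U reacted = 0.699 × 451 = 315.2 lbmol/h; ν_U = −1, so ξ = 315.2/1 = 315.2 lbmol/h.
Outlet amounts (n = n₀ + ν ξ):
  U: 451 − 1(315.2) = 135.8
  Q: 1850 − 2(315.2) = 1220
  M: 0 + 1(315.2) = 315.2
  R: 0 + 1(315.2) = 315.2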